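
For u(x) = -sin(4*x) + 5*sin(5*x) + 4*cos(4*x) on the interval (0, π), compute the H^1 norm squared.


||u||_{H^1(0,π)}^2 = 6800/9 + 939*π/2

u'(x) = -16*sin(4*x) - 4*cos(4*x) + 25*cos(5*x).
Expand u² and (u')² and integrate term by term on (0, π), using: for integers n ≥ 1, ∫_0^π sin²(nx) dx = ∫_0^π cos²(nx) dx = π/2; for n ≠ n', ∫_0^π sin(nx)sin(n'x) dx = ∫_0^π cos(nx)cos(n'x) dx = 0; and by product-to-sum, ∫_0^π sin(nx)cos(n'x) dx = ½∫_0^π [sin((n+n')x) + sin((n−n')x)] dx, which is 0 when n+n' is even and 2n/(n²−n'²) when n+n' is odd (it need not vanish on (0, π)).
  u² squared terms: (-1)²·∫sin(4x)² dx = 1·π/2 = π/2;  (4)²·∫cos(4x)² dx = 16·π/2 = 8*π;  (5)²·∫sin(5x)² dx = 25·π/2 = 25*π/2.
  u² cross terms: 2·(-1)·(4)·∫sin(4x)·cos(4x) dx = -8·(0) = 0;  2·(-1)·(5)·∫sin(4x)·sin(5x) dx = -10·(0) = 0;  2·(4)·(5)·∫cos(4x)·sin(5x) dx = 40·(10/9) = 400/9.
  So ∫_0^π u² dx = π/2 + 8*π + 25*π/2 + 0 + 0 + 400/9 = 400/9 + 21*π.
  (u')² squared terms: (-16)²·∫sin(4x)² dx = 256·π/2 = 128*π;  (-4)²·∫cos(4x)² dx = 16·π/2 = 8*π;  (25)²·∫cos(5x)² dx = 625·π/2 = 625*π/2.
  (u')² cross terms: 2·(-16)·(-4)·∫sin(4x)·cos(4x) dx = 128·(0) = 0;  2·(-16)·(25)·∫sin(4x)·cos(5x) dx = -800·(-8/9) = 6400/9;  2·(-4)·(25)·∫cos(4x)·cos(5x) dx = -200·(0) = 0.
  So ∫_0^π (u')² dx = 128*π + 8*π + 625*π/2 + 0 + 6400/9 + 0 = 6400/9 + 897*π/2.
||u||_{H^1}^2 = (400/9 + 21*π) + (6400/9 + 897*π/2) = 6800/9 + 939*π/2.


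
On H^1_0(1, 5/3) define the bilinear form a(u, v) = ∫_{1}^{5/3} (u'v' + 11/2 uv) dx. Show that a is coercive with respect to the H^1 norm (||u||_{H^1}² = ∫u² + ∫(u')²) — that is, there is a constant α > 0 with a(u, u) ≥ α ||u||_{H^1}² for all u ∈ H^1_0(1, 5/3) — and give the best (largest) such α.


α = 1

Coercivity of a(·,·) on H^1_0(1, 5/3) means a(u, u) ≥ α ||u||_{H^1}² for every u ∈ H^1_0.
The interval has length L = 2/3, and Poincaré/coercivity depend only on L. Here a(u, u) = ∫(u')² + (11/2)·∫u².
Here c = 11/2 ≥ 1, so a(u,u) = ∫(u')² + c∫u² ≥ ∫(u')² + ∫u² = ||u||_{H^1}², i.e. α = 1 works. No larger α is possible: a(u,u) ≥ α||u||_{H^1}² means (1−α)∫(u')² ≥ (α−c)∫u², and for the modes u_n = sin(nπ(x−x₀)/L) (x₀ the left endpoint) one has ∫u_n²/∫(u_n')² = (L/(nπ))² → 0, so a(u_n,u_n)/||u_n||_{H^1}² → 1. Hence the optimal constant is α = 1.
Therefore α = 1.


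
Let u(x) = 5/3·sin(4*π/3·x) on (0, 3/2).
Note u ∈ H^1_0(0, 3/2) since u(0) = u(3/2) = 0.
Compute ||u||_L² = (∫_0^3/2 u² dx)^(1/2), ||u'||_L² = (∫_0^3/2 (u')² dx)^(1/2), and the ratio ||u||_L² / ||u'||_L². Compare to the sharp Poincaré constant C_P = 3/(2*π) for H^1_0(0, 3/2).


||u||_L² / ||u'||_L² = 3/(4*π) < C_P = 3/(2*π).

u(x) = 5/3·sin(4*π/3·x), so u'(x) = 20*π*cos(4*π*x/3)/9.
Writing u(x) = A·sin(kπx/L) with A = 5/3 and k = 2, use ∫_0^L sin²(kπx/L) dx = L/2 and ∫_0^L cos²(kπx/L) dx = L/2.
u² = 25/9·sin²(4*π/3·x) and (u')² = 400*π^2/81·cos²(4*π/3·x), and each of sin², cos² integrates to L/2 = 3/4 over (0, 3/2).
∫_0^3/2 u² dx = 25/12, so ||u||_L² = 5*sqrt(3)/6.
∫_0^3/2 (u')² dx = 100*π^2/27, so ||u'||_L² = 10*sqrt(3)*π/9.
Ratio ||u||_L² / ||u'||_L² = 3/(4*π).
Sharp Poincaré constant on H^1_0(0, 3/2) is C_P = L/π = 3/(2*π), achieved by sin(2*π/3·x).
This is the k = 2 harmonic; the ratio L/(kπ) is strictly less than C_P = L/π, consistent with the sharp inequality ||u||_L² ≤ C_P ||u'||_L².


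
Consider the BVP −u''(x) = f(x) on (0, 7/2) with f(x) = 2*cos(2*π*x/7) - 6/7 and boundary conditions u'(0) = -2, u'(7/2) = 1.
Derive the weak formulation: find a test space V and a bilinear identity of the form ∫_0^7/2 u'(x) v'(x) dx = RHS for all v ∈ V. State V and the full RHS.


V = H^1(0, 7/2) (v unrestricted at boundary; u is determined up to an additive constant); weak form: ∫_0^7/2 u'v' dx = ∫_0^7/2 (2*cos(2*π*x/7) - 6/7) v dx + v(7/2) + 2·v(0) for all v ∈ V.

Multiply both sides by a test function v and integrate from 0 to 7/2:
  ∫_0^7/2 −u''(x) v(x) dx = ∫_0^7/2 f(x) v(x) dx.
Integrate the LHS by parts once:
  ∫_0^7/2 −u'' v dx = −[u'(x) v(x)]_0^7/2 + ∫_0^7/2 u'(x) v'(x) dx.
Thus ∫_0^7/2 u'(x) v'(x) dx = ∫_0^7/2 f(x) v(x) dx + [u'(x) v(x)]_0^7/2.
Choose V so that boundary terms are either known or forced to vanish.
u has inhomogeneous Neumann u'(0) = -2, u'(7/2) = 1. [u' v]_0^7/2 = (1)·v(7/2) − (-2)·v(0) = v(7/2) + 2·v(0). Take V = H^1(0, 7/2); boundary term becomes part of RHS.
Weak formulation: find u (satisfying any essential BC) such that ∫_0^7/2 u'(x) v'(x) dx = ∫_0^7/2 f v dx + v(7/2) + 2·v(0) for all v ∈ V (Neumann data are natural BCs: they enter the RHS as boundary terms).
Substituting f(x) = 2*cos(2*π*x/7) - 6/7, the right-hand side is ∫_0^7/2 (2*cos(2*π*x/7) - 6/7) v dx + v(7/2) + 2·v(0).
Compatibility check (pure Neumann): taking v ≡ 1 ∈ V gives 0 = ∫_0^7/2 f dx + (1) − (-2), i.e. ∫_0^7/2 f dx must equal u'(0) − u'(7/2) = -3. Indeed ∫_0^7/2 (2*cos(2*π*x/7) - 6/7) dx = -3, so the data are compatible. The solution is then unique only up to an additive constant (fix it e.g. by requiring ∫_0^7/2 u dx = 0).


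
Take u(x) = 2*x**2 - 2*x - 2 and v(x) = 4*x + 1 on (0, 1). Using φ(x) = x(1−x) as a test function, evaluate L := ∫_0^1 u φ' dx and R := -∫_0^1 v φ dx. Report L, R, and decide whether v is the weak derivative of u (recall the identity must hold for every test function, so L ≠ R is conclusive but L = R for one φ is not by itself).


LHS = 0, RHS = -1/2. No, v is not the weak derivative of u.

u(x) = 2*x**2 - 2*x - 2, classical derivative u'(x) = 4*x - 2.
φ(x) = x(1−x), so φ'(x) = 1 - 2*x.
Note φ(0) = φ(1) = 0, so the boundary term u·φ vanishes.
LHS = ∫_0^1 u(x) φ'(x) dx = ∫_0^1 (-4*x^3 + 6*x^2 + 2*x - 2) dx. Term by term:
  ∫_0^1 -4*x^3 dx = -1;  ∫_0^1 6*x^2 dx = 2;  ∫_0^1 2*x dx = 1;
  ∫_0^1 -2 dx = -2.
Sum: -1 + 2 + 1 − 2 = 0.
So LHS = 0.
∫_0^1 v(x) φ(x) dx = ∫_0^1 (-4*x^3 + 3*x^2 + x) dx. Term by term:
  ∫_0^1 -4*x^3 dx = -1;  ∫_0^1 3*x^2 dx = 1;  ∫_0^1 x dx = 1/2.
Sum: -1 + 1 + 1/2 = 1/2.
So RHS = -∫_0^1 v(x) φ(x) dx = -1/2.
LHS − RHS = 1/2 ≠ 0, so the identity fails.
(For a valid weak derivative the identity must hold for EVERY test function, in particular this one. The failure shows v is NOT the weak derivative of u.)
Correct weak derivative would be u'(x) = 4*x - 2.


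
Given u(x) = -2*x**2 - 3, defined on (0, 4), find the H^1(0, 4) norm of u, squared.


||u||_{H^1}^2 = 21788/15

The H^1 norm (squared) on an interval (0, L) is
  ||u||_{H^1}^2 = ∫_0^L u(x)^2 dx + ∫_0^L u'(x)^2 dx.
Compute u'(x) = -4*x.
Then u(x)^2 = 4*x**4 + 12*x**2 + 9 and u'(x)^2 = 16*x**2.
Integrate each monomial from 0 to 4 using ∫_0^4 c·x^n dx = c·4^(n+1)/(n+1):
  ∫_0^4 u(x)^2 dx = ∫_0^4 (4*x^4 + 12*x^2 + 9) dx. Term by term:
    ∫_0^4 4*x^4 dx = 4096/5;  ∫_0^4 12*x^2 dx = 256;  ∫_0^4 9 dx = 36.
  Sum: 4096/5 + 256 + 36 = 5556/5.
  ∫_0^4 u'(x)^2 dx = ∫_0^4 (16*x^2) dx. Term by term:
    ∫_0^4 16*x^2 dx = 1024/3.
Adding: ||u||_{H^1}^2 = 5556/5 + 1024/3 = 21788/15.


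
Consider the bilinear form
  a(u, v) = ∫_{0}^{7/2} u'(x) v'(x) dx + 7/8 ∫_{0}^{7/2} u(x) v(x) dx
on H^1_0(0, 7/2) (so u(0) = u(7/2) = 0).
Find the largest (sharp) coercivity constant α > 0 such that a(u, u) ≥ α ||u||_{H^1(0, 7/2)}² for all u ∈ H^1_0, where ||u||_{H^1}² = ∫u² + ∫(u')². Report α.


α = (32*π^2 + 343)/(8*(4*π^2 + 49))

Coercivity of a(·,·) on H^1_0(0, 7/2) means a(u, u) ≥ α ||u||_{H^1}² for every u ∈ H^1_0.
The interval has length L = 7/2, and Poincaré/coercivity depend only on L. Here a(u, u) = ∫(u')² + (7/8)·∫u².
Here 0 < c = 7/8 < 1. The condition a(u,u) ≥ α||u||_{H^1}² reads (1−α)∫(u')² ≥ (α−c)∫u². Any admissible α is ≤ 1 (rapidly oscillating u have ∫u²/∫(u')² → 0), and α = 1 would force 0 ≥ (1−c)∫u², impossible since c < 1; so 1−α > 0. By the sharp Poincaré inequality on H^1_0 of an interval of length L, ∫(u')² ≥ (π/L)²∫u² with equality for the first sine mode sin(π(x−x₀)/L) (x₀ the left endpoint), so the inequality holds for all u iff (1−α)(π/L)² ≥ α − c, i.e. α ≤ ((π/L)² + c)/((π/L)² + 1) = (1 + c(L/π)²)/(1 + (L/π)²). With (π/L)² = 4*π^2/49 and c = 7/8, the largest admissible constant is α = ((π/L)² + c)/((π/L)² + 1).
Simplifying, α = (32*π^2 + 343)/(8*(4*π^2 + 49)).


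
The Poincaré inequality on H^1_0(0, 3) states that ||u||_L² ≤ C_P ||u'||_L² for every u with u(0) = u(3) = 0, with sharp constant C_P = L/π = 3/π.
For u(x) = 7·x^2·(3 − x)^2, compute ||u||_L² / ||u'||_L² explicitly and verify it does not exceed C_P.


||u||_L² / ||u'||_L² = sqrt(3)/2 < C_P = 3/π.

u(x) = 7·x^2·(3 − x)^2, so u'(x) = 14*x*(x - 3)*(2*x - 3).
u(x) = 7·x^2·(3 − x)^2 vanishes at x = 0 and x = 3, so u ∈ H^1_0(0, 3). Differentiate via the product rule and integrate the resulting polynomials term by term.
  ∫_0^3 u² dx = ∫_0^3 (49*x^8 - 588*x^7 + 2646*x^6 - 5292*x^5 + 3969*x^4) dx. Term by term:
    ∫_0^3 49*x^8 dx = 107163;  ∫_0^3 -588*x^7 dx = -964467/2;  ∫_0^3 2646*x^6 dx = 826686;
    ∫_0^3 -5292*x^5 dx = -642978;  ∫_0^3 3969*x^4 dx = 964467/5.
  Sum: 107163 − 964467/2 + 826686 − 642978 + 964467/5 = 15309/10.
  ∫_0^3 (u')² dx = ∫_0^3 (784*x^6 - 7056*x^5 + 22932*x^4 - 31752*x^3 + 15876*x^2) dx. Term by term:
    ∫_0^3 784*x^6 dx = 244944;  ∫_0^3 -7056*x^5 dx = -857304;  ∫_0^3 22932*x^4 dx = 5572476/5;
    ∫_0^3 -31752*x^3 dx = -642978;  ∫_0^3 15876*x^2 dx = 142884.
  Sum: 244944 − 857304 + 5572476/5 − 642978 + 142884 = 10206/5.
∫_0^3 u² dx = 15309/10, so ||u||_L² = 27*sqrt(210)/10.
∫_0^3 (u')² dx = 10206/5, so ||u'||_L² = 27*sqrt(70)/5.
Ratio ||u||_L² / ||u'||_L² = sqrt(3)/2.
Sharp Poincaré constant on H^1_0(0, 3) is C_P = L/π = 3/π, achieved by sin(π/3·x).
A polynomial bump cannot attain the sharp Poincaré constant (only the first sine eigenfunction does), so the ratio is strictly less than C_P, consistent with ||u||_L² ≤ C_P ||u'||_L².


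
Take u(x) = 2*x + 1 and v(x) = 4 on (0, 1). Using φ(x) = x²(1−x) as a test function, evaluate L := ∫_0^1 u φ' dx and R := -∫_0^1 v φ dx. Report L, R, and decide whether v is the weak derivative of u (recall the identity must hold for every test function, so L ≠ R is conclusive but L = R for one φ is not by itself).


LHS = -1/6, RHS = -1/3. No, v is not the weak derivative of u.

u(x) = 2*x + 1, classical derivative u'(x) = 2.
φ(x) = x²(1−x), so φ'(x) = x*(2 - 3*x).
Note φ(0) = φ(1) = 0, so the boundary term u·φ vanishes.
LHS = ∫_0^1 u(x) φ'(x) dx = ∫_0^1 (-6*x^3 + x^2 + 2*x) dx. Term by term:
  ∫_0^1 -6*x^3 dx = -3/2;  ∫_0^1 x^2 dx = 1/3;  ∫_0^1 2*x dx = 1.
Sum: -3/2 + 1/3 + 1 = -1/6.
So LHS = -1/6.
∫_0^1 v(x) φ(x) dx = ∫_0^1 (-4*x^3 + 4*x^2) dx. Term by term:
  ∫_0^1 -4*x^3 dx = -1;  ∫_0^1 4*x^2 dx = 4/3.
Sum: -1 + 4/3 = 1/3.
So RHS = -∫_0^1 v(x) φ(x) dx = -1/3.
LHS − RHS = 1/6 ≠ 0, so the identity fails.
(For a valid weak derivative the identity must hold for EVERY test function, in particular this one. The failure shows v is NOT the weak derivative of u.)
Correct weak derivative would be u'(x) = 2.


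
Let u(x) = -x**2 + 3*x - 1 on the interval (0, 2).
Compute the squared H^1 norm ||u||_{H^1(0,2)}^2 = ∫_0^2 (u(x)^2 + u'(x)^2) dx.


||u||_{H^1}^2 = 32/5

The H^1 norm (squared) on an interval (0, L) is
  ||u||_{H^1}^2 = ∫_0^L u(x)^2 dx + ∫_0^L u'(x)^2 dx.
Compute u'(x) = 3 - 2*x.
Then u(x)^2 = x**4 - 6*x**3 + 11*x**2 - 6*x + 1 and u'(x)^2 = 4*x**2 - 12*x + 9.
Integrate each monomial from 0 to 2 using ∫_0^2 c·x^n dx = c·2^(n+1)/(n+1):
  ∫_0^2 u(x)^2 dx = ∫_0^2 (x^4 - 6*x^3 + 11*x^2 - 6*x + 1) dx. Term by term:
    ∫_0^2 x^4 dx = 32/5;  ∫_0^2 -6*x^3 dx = -24;  ∫_0^2 11*x^2 dx = 88/3;
    ∫_0^2 -6*x dx = -12;  ∫_0^2 1 dx = 2.
  Sum: 32/5 − 24 + 88/3 − 12 + 2 = 26/15.
  ∫_0^2 u'(x)^2 dx = ∫_0^2 (4*x^2 - 12*x + 9) dx. Term by term:
    ∫_0^2 4*x^2 dx = 32/3;  ∫_0^2 -12*x dx = -24;  ∫_0^2 9 dx = 18.
  Sum: 32/3 − 24 + 18 = 14/3.
Adding: ||u||_{H^1}^2 = 26/15 + 14/3 = 32/5.


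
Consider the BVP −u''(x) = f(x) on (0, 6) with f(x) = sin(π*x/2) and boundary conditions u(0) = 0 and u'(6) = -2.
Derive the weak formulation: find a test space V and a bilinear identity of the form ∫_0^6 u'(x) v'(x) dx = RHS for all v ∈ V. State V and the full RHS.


V = {v ∈ H^1(0, 6) : v(0) = 0} (test functions vanish at x = 0 where u is specified); weak form: ∫_0^6 u'v' dx = ∫_0^6 (sin(π*x/2)) v dx − 2·v(6) for all v ∈ V.

Multiply both sides by a test function v and integrate from 0 to 6:
  ∫_0^6 −u''(x) v(x) dx = ∫_0^6 f(x) v(x) dx.
Integrate the LHS by parts once:
  ∫_0^6 −u'' v dx = −[u'(x) v(x)]_0^6 + ∫_0^6 u'(x) v'(x) dx.
Thus ∫_0^6 u'(x) v'(x) dx = ∫_0^6 f(x) v(x) dx + [u'(x) v(x)]_0^6.
Choose V so that boundary terms are either known or forced to vanish.
Mixed BC: u(0) = 0 (Dirichlet) and u'(6) = -2 (Neumann). Define V = {v ∈ H^1(0, 6) : v(0) = 0}. Then [u' v]_0^6 = u'(6)·v(6) − u'(0)·0 = − 2·v(6).
Weak formulation: find u (satisfying any essential BC) such that ∫_0^6 u'(x) v'(x) dx = ∫_0^6 f v dx − 2·v(6) for all v ∈ V (Dirichlet at 0 absorbed into V; Neumann datum at x = 6 contributes the boundary term).
Substituting f(x) = sin(π*x/2), the right-hand side is ∫_0^6 (sin(π*x/2)) v dx − 2·v(6).


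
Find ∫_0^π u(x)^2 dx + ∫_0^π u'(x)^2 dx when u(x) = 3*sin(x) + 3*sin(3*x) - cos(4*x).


||u||_{H^1(0,π)}^2 = 3536/35 + 125*π/2

u'(x) = 4*sin(4*x) + 3*cos(x) + 9*cos(3*x).
Expand u² and (u')² and integrate term by term on (0, π), using: for integers n ≥ 1, ∫_0^π sin²(nx) dx = ∫_0^π cos²(nx) dx = π/2; for n ≠ n', ∫_0^π sin(nx)sin(n'x) dx = ∫_0^π cos(nx)cos(n'x) dx = 0; and by product-to-sum, ∫_0^π sin(nx)cos(n'x) dx = ½∫_0^π [sin((n+n')x) + sin((n−n')x)] dx, which is 0 when n+n' is even and 2n/(n²−n'²) when n+n' is odd (it need not vanish on (0, π)).
  u² squared terms: (-1)²·∫cos(4x)² dx = 1·π/2 = π/2;  (3)²·∫sin(x)² dx = 9·π/2 = 9*π/2;  (3)²·∫sin(3x)² dx = 9·π/2 = 9*π/2.
  u² cross terms: 2·(-1)·(3)·∫cos(4x)·sin(x) dx = -6·(-2/15) = 4/5;  2·(-1)·(3)·∫cos(4x)·sin(3x) dx = -6·(-6/7) = 36/7;  2·(3)·(3)·∫sin(x)·sin(3x) dx = 18·(0) = 0.
  So ∫_0^π u² dx = π/2 + 9*π/2 + 9*π/2 + 4/5 + 36/7 + 0 = 208/35 + 19*π/2.
  (u')² squared terms: (3)²·∫cos(x)² dx = 9·π/2 = 9*π/2;  (4)²·∫sin(4x)² dx = 16·π/2 = 8*π;  (9)²·∫cos(3x)² dx = 81·π/2 = 81*π/2.
  (u')² cross terms: 2·(3)·(4)·∫cos(x)·sin(4x) dx = 24·(8/15) = 64/5;  2·(3)·(9)·∫cos(x)·cos(3x) dx = 54·(0) = 0;  2·(4)·(9)·∫sin(4x)·cos(3x) dx = 72·(8/7) = 576/7.
  So ∫_0^π (u')² dx = 9*π/2 + 8*π + 81*π/2 + 64/5 + 0 + 576/7 = 3328/35 + 53*π.
||u||_{H^1}^2 = (208/35 + 19*π/2) + (3328/35 + 53*π) = 3536/35 + 125*π/2.


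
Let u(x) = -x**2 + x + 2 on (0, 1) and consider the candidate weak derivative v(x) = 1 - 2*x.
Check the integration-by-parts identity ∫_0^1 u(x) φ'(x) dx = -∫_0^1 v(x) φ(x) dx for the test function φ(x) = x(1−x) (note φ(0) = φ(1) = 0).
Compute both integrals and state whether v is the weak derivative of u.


LHS = 0, RHS = 0. Yes, v = u' weakly.

u(x) = -x**2 + x + 2, classical derivative u'(x) = 1 - 2*x.
φ(x) = x(1−x), so φ'(x) = 1 - 2*x.
Note φ(0) = φ(1) = 0, so the boundary term u·φ vanishes.
LHS = ∫_0^1 u(x) φ'(x) dx = ∫_0^1 (2*x^3 - 3*x^2 - 3*x + 2) dx. Term by term:
  ∫_0^1 2*x^3 dx = 1/2;  ∫_0^1 -3*x^2 dx = -1;  ∫_0^1 -3*x dx = -3/2;
  ∫_0^1 2 dx = 2.
Sum: 1/2 − 1 − 3/2 + 2 = 0.
So LHS = 0.
∫_0^1 v(x) φ(x) dx = ∫_0^1 (2*x^3 - 3*x^2 + x) dx. Term by term:
  ∫_0^1 2*x^3 dx = 1/2;  ∫_0^1 -3*x^2 dx = -1;  ∫_0^1 x dx = 1/2.
Sum: 1/2 − 1 + 1/2 = 0.
So RHS = -∫_0^1 v(x) φ(x) dx = 0.
LHS = RHS, so the identity holds for this test φ.
Moreover u is smooth here and v(x) = u'(x) = 1 - 2*x pointwise, so the identity holds for every test function. Hence v is the weak derivative of u.


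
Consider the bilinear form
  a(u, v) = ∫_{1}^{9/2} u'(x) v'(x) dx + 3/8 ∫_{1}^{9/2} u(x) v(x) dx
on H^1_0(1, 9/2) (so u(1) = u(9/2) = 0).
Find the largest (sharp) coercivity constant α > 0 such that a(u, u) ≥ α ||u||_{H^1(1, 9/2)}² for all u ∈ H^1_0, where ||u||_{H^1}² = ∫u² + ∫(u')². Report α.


α = (147 + 32*π^2)/(8*(4*π^2 + 49))

Coercivity of a(·,·) on H^1_0(1, 9/2) means a(u, u) ≥ α ||u||_{H^1}² for every u ∈ H^1_0.
The interval has length L = 7/2, and Poincaré/coercivity depend only on L. Here a(u, u) = ∫(u')² + (3/8)·∫u².
Here 0 < c = 3/8 < 1. The condition a(u,u) ≥ α||u||_{H^1}² reads (1−α)∫(u')² ≥ (α−c)∫u². Any admissible α is ≤ 1 (rapidly oscillating u have ∫u²/∫(u')² → 0), and α = 1 would force 0 ≥ (1−c)∫u², impossible since c < 1; so 1−α > 0. By the sharp Poincaré inequality on H^1_0 of an interval of length L, ∫(u')² ≥ (π/L)²∫u² with equality for the first sine mode sin(π(x−x₀)/L) (x₀ the left endpoint), so the inequality holds for all u iff (1−α)(π/L)² ≥ α − c, i.e. α ≤ ((π/L)² + c)/((π/L)² + 1) = (1 + c(L/π)²)/(1 + (L/π)²). With (π/L)² = 4*π^2/49 and c = 3/8, the largest admissible constant is α = ((π/L)² + c)/((π/L)² + 1).
Simplifying, α = (147 + 32*π^2)/(8*(4*π^2 + 49)).


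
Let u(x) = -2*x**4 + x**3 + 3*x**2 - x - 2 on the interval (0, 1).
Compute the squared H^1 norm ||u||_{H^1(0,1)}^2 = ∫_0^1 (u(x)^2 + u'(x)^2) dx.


||u||_{H^1}^2 = 1454/315

The H^1 norm (squared) on an interval (0, L) is
  ||u||_{H^1}^2 = ∫_0^L u(x)^2 dx + ∫_0^L u'(x)^2 dx.
Compute u'(x) = -8*x**3 + 3*x**2 + 6*x - 1.
Then u(x)^2 = 4*x**8 - 4*x**7 - 11*x**6 + 10*x**5 + 15*x**4 - 10*x**3 - 11*x**2 + 4*x + 4 and u'(x)^2 = 64*x**6 - 48*x**5 - 87*x**4 + 52*x**3 + 30*x**2 - 12*x + 1.
Integrate each monomial from 0 to 1 using ∫_0^1 c·x^n dx = c·1^(n+1)/(n+1):
  ∫_0^1 u(x)^2 dx = ∫_0^1 (4*x^8 - 4*x^7 - 11*x^6 + 10*x^5 + 15*x^4 - 10*x^3 - 11*x^2 + 4*x + 4) dx. Term by term:
    ∫_0^1 4*x^8 dx = 4/9;  ∫_0^1 -4*x^7 dx = -1/2;  ∫_0^1 -11*x^6 dx = -11/7;
    ∫_0^1 10*x^5 dx = 5/3;  ∫_0^1 15*x^4 dx = 3;  ∫_0^1 -10*x^3 dx = -5/2;
    ∫_0^1 -11*x^2 dx = -11/3;  ∫_0^1 4*x dx = 2;  ∫_0^1 4 dx = 4.
  Sum: 4/9 − 1/2 − 11/7 + 5/3 + 3 − 5/2 − 11/3 + 2 + 4 = 181/63.
  ∫_0^1 u'(x)^2 dx = ∫_0^1 (64*x^6 - 48*x^5 - 87*x^4 + 52*x^3 + 30*x^2 - 12*x + 1) dx. Term by term:
    ∫_0^1 64*x^6 dx = 64/7;  ∫_0^1 -48*x^5 dx = -8;  ∫_0^1 -87*x^4 dx = -87/5;
    ∫_0^1 52*x^3 dx = 13;  ∫_0^1 30*x^2 dx = 10;  ∫_0^1 -12*x dx = -6;
    ∫_0^1 1 dx = 1.
  Sum: 64/7 − 8 − 87/5 + 13 + 10 − 6 + 1 = 61/35.
Adding: ||u||_{H^1}^2 = 181/63 + 61/35 = 1454/315.


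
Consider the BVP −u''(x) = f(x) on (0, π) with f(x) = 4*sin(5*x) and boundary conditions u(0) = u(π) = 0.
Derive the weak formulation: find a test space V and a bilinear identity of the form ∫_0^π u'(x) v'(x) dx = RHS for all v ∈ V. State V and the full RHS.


V = H^1_0(0, π) (so v(0) = v(π) = 0); weak form: ∫_0^π u'v' dx = ∫_0^π (4*sin(5*x)) v dx for all v ∈ V.

Multiply both sides by a test function v and integrate from 0 to π:
  ∫_0^π −u''(x) v(x) dx = ∫_0^π f(x) v(x) dx.
Integrate the LHS by parts once:
  ∫_0^π −u'' v dx = −[u'(x) v(x)]_0^π + ∫_0^π u'(x) v'(x) dx.
Thus ∫_0^π u'(x) v'(x) dx = ∫_0^π f(x) v(x) dx + [u'(x) v(x)]_0^π.
Choose V so that boundary terms are either known or forced to vanish.
u is Dirichlet: u(0) = u(π) = 0. Let V = H^1_0(0, π); then v(0) = v(π) = 0, and [u' v]_0^π = 0.
Weak formulation: find u (satisfying any essential BC) such that ∫_0^π u'(x) v'(x) dx = ∫_0^π f v dx for all v ∈ V.
Substituting f(x) = 4*sin(5*x), the right-hand side is ∫_0^π (4*sin(5*x)) v dx.


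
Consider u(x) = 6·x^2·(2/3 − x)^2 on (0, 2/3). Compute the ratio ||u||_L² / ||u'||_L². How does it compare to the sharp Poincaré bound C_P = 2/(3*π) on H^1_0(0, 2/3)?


||u||_L² / ||u'||_L² = sqrt(3)/9 < C_P = 2/(3*π).

u(x) = 6·x^2·(2/3 − x)^2, so u'(x) = 8*x*(3*x - 2)*(3*x - 1)/3.
u(x) = 6·x^2·(2/3 − x)^2 vanishes at x = 0 and x = 2/3, so u ∈ H^1_0(0, 2/3). Differentiate via the product rule and integrate the resulting polynomials term by term.
  ∫_0^2/3 u² dx = ∫_0^2/3 (36*x^8 - 96*x^7 + 96*x^6 - 128*x^5/3 + 64*x^4/9) dx. Term by term:
    ∫_0^2/3 36*x^8 dx = 2048/19683;  ∫_0^2/3 -96*x^7 dx = -1024/2187;  ∫_0^2/3 96*x^6 dx = 4096/5103;
    ∫_0^2/3 -128*x^5/3 dx = -4096/6561;  ∫_0^2/3 64*x^4/9 dx = 2048/10935.
  Sum: 2048/19683 − 1024/2187 + 4096/5103 − 4096/6561 + 2048/10935 = 1024/688905.
  ∫_0^2/3 (u')² dx = ∫_0^2/3 (576*x^6 - 1152*x^5 + 832*x^4 - 256*x^3 + 256*x^2/9) dx. Term by term:
    ∫_0^2/3 576*x^6 dx = 8192/1701;  ∫_0^2/3 -1152*x^5 dx = -4096/243;  ∫_0^2/3 832*x^4 dx = 26624/1215;
    ∫_0^2/3 -256*x^3 dx = -1024/81;  ∫_0^2/3 256*x^2/9 dx = 2048/729.
  Sum: 8192/1701 − 4096/243 + 26624/1215 − 1024/81 + 2048/729 = 1024/25515.
∫_0^2/3 u² dx = 1024/688905, so ||u||_L² = 32*sqrt(105)/8505.
∫_0^2/3 (u')² dx = 1024/25515, so ||u'||_L² = 32*sqrt(35)/945.
Ratio ||u||_L² / ||u'||_L² = sqrt(3)/9.
Sharp Poincaré constant on H^1_0(0, 2/3) is C_P = L/π = 2/(3*π), achieved by sin(3*π/2·x).
A polynomial bump cannot attain the sharp Poincaré constant (only the first sine eigenfunction does), so the ratio is strictly less than C_P, consistent with ||u||_L² ≤ C_P ||u'||_L².


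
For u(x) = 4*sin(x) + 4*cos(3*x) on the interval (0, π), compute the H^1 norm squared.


||u||_{H^1(0,π)}^2 = 96*π

u'(x) = -12*sin(3*x) + 4*cos(x).
Expand u² and (u')² and integrate term by term on (0, π), using: for integers n ≥ 1, ∫_0^π sin²(nx) dx = ∫_0^π cos²(nx) dx = π/2; for n ≠ n', ∫_0^π sin(nx)sin(n'x) dx = ∫_0^π cos(nx)cos(n'x) dx = 0; and by product-to-sum, ∫_0^π sin(nx)cos(n'x) dx = ½∫_0^π [sin((n+n')x) + sin((n−n')x)] dx, which is 0 when n+n' is even and 2n/(n²−n'²) when n+n' is odd (it need not vanish on (0, π)).
  u² squared terms: (4)²·∫cos(3x)² dx = 16·π/2 = 8*π;  (4)²·∫sin(x)² dx = 16·π/2 = 8*π.
  u² cross terms: 2·(4)·(4)·∫cos(3x)·sin(x) dx = 32·(0) = 0.
  So ∫_0^π u² dx = 8*π + 8*π + 0 = 16*π.
  (u')² squared terms: (-12)²·∫sin(3x)² dx = 144·π/2 = 72*π;  (4)²·∫cos(x)² dx = 16·π/2 = 8*π.
  (u')² cross terms: 2·(-12)·(4)·∫sin(3x)·cos(x) dx = -96·(0) = 0.
  So ∫_0^π (u')² dx = 72*π + 8*π + 0 = 80*π.
||u||_{H^1}^2 = (16*π) + (80*π) = 96*π.


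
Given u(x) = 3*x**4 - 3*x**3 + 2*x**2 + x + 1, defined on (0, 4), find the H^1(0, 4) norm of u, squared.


||u||_{H^1}^2 = 13417288/35

The H^1 norm (squared) on an interval (0, L) is
  ||u||_{H^1}^2 = ∫_0^L u(x)^2 dx + ∫_0^L u'(x)^2 dx.
Compute u'(x) = 12*x**3 - 9*x**2 + 4*x + 1.
Then u(x)^2 = 9*x**8 - 18*x**7 + 21*x**6 - 6*x**5 + 4*x**4 - 2*x**3 + 5*x**2 + 2*x + 1 and u'(x)^2 = 144*x**6 - 216*x**5 + 177*x**4 - 48*x**3 - 2*x**2 + 8*x + 1.
Integrate each monomial from 0 to 4 using ∫_0^4 c·x^n dx = c·4^(n+1)/(n+1):
  ∫_0^4 u(x)^2 dx = ∫_0^4 (9*x^8 - 18*x^7 + 21*x^6 - 6*x^5 + 4*x^4 - 2*x^3 + 5*x^2 + 2*x + 1) dx. Term by term:
    ∫_0^4 9*x^8 dx = 262144;  ∫_0^4 -18*x^7 dx = -147456;  ∫_0^4 21*x^6 dx = 49152;
    ∫_0^4 -6*x^5 dx = -4096;  ∫_0^4 4*x^4 dx = 4096/5;  ∫_0^4 -2*x^3 dx = -128;
    ∫_0^4 5*x^2 dx = 320/3;  ∫_0^4 2*x dx = 16;  ∫_0^4 1 dx = 4.
  Sum: 262144 − 147456 + 49152 − 4096 + 4096/5 − 128 + 320/3 + 16 + 4 = 2408428/15.
  ∫_0^4 u'(x)^2 dx = ∫_0^4 (144*x^6 - 216*x^5 + 177*x^4 - 48*x^3 - 2*x^2 + 8*x + 1) dx. Term by term:
    ∫_0^4 144*x^6 dx = 2359296/7;  ∫_0^4 -216*x^5 dx = -147456;  ∫_0^4 177*x^4 dx = 181248/5;
    ∫_0^4 -48*x^3 dx = -3072;  ∫_0^4 -2*x^2 dx = -128/3;  ∫_0^4 8*x dx = 64;
    ∫_0^4 1 dx = 4.
  Sum: 2359296/7 − 147456 + 181248/5 − 3072 − 128/3 + 64 + 4 = 23392868/105.
Adding: ||u||_{H^1}^2 = 2408428/15 + 23392868/105 = 13417288/35.


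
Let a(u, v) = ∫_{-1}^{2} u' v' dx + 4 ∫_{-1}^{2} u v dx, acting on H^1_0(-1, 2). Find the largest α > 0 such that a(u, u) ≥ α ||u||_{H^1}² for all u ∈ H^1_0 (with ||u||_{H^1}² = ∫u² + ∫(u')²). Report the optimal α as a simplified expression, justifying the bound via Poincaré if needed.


α = 1

Coercivity of a(·,·) on H^1_0(-1, 2) means a(u, u) ≥ α ||u||_{H^1}² for every u ∈ H^1_0.
The interval has length L = 3, and Poincaré/coercivity depend only on L. Here a(u, u) = ∫(u')² + (4)·∫u².
Here c = 4 ≥ 1, so a(u,u) = ∫(u')² + c∫u² ≥ ∫(u')² + ∫u² = ||u||_{H^1}², i.e. α = 1 works. No larger α is possible: a(u,u) ≥ α||u||_{H^1}² means (1−α)∫(u')² ≥ (α−c)∫u², and for the modes u_n = sin(nπ(x−x₀)/L) (x₀ the left endpoint) one has ∫u_n²/∫(u_n')² = (L/(nπ))² → 0, so a(u_n,u_n)/||u_n||_{H^1}² → 1. Hence the optimal constant is α = 1.
Therefore α = 1.


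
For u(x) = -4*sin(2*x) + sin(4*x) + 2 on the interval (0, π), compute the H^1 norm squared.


||u||_{H^1(0,π)}^2 = 105*π/2

u'(x) = -8*cos(2*x) + 4*cos(4*x).
Expand u² and (u')² and integrate term by term on (0, π), using: for integers n ≥ 1, ∫_0^π sin²(nx) dx = ∫_0^π cos²(nx) dx = π/2; for n ≠ n', ∫_0^π sin(nx)sin(n'x) dx = ∫_0^π cos(nx)cos(n'x) dx = 0; and by product-to-sum, ∫_0^π sin(nx)cos(n'x) dx = ½∫_0^π [sin((n+n')x) + sin((n−n')x)] dx, which is 0 when n+n' is even and 2n/(n²−n'²) when n+n' is odd (it need not vanish on (0, π)). For the constant mode: ∫_0^π 1 dx = π, ∫_0^π cos(nx) dx = 0, ∫_0^π sin(nx) dx = (1−(−1)^n)/n.
  u² squared terms: (2)²·∫1 dx = 4·π = 4*π;  (-4)²·∫sin(2x)² dx = 16·π/2 = 8*π;  (1)²·∫sin(4x)² dx = 1·π/2 = π/2.
  u² cross terms: 2·(2)·(-4)·∫1·sin(2x) dx = -16·(0) = 0;  2·(2)·(1)·∫1·sin(4x) dx = 4·(0) = 0;  2·(-4)·(1)·∫sin(2x)·sin(4x) dx = -8·(0) = 0.
  So ∫_0^π u² dx = 4*π + 8*π + π/2 + 0 + 0 + 0 = 25*π/2.
  (u')² squared terms: (-8)²·∫cos(2x)² dx = 64·π/2 = 32*π;  (4)²·∫cos(4x)² dx = 16·π/2 = 8*π.
  (u')² cross terms: 2·(-8)·(4)·∫cos(2x)·cos(4x) dx = -64·(0) = 0.
  So ∫_0^π (u')² dx = 32*π + 8*π + 0 = 40*π.
||u||_{H^1}^2 = (25*π/2) + (40*π) = 105*π/2.


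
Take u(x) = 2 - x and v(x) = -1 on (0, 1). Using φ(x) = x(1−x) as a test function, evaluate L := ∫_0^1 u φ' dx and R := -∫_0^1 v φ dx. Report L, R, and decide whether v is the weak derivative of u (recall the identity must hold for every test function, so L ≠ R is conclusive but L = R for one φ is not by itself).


LHS = 1/6, RHS = 1/6. Yes, v = u' weakly.

u(x) = 2 - x, classical derivative u'(x) = -1.
φ(x) = x(1−x), so φ'(x) = 1 - 2*x.
Note φ(0) = φ(1) = 0, so the boundary term u·φ vanishes.
LHS = ∫_0^1 u(x) φ'(x) dx = ∫_0^1 (2*x^2 - 5*x + 2) dx. Term by term:
  ∫_0^1 2*x^2 dx = 2/3;  ∫_0^1 -5*x dx = -5/2;  ∫_0^1 2 dx = 2.
Sum: 2/3 − 5/2 + 2 = 1/6.
So LHS = 1/6.
∫_0^1 v(x) φ(x) dx = ∫_0^1 (x^2 - x) dx. Term by term:
  ∫_0^1 x^2 dx = 1/3;  ∫_0^1 -x dx = -1/2.
Sum: 1/3 − 1/2 = -1/6.
So RHS = -∫_0^1 v(x) φ(x) dx = 1/6.
LHS = RHS, so the identity holds for this test φ.
Moreover u is smooth here and v(x) = u'(x) = -1 pointwise, so the identity holds for every test function. Hence v is the weak derivative of u.


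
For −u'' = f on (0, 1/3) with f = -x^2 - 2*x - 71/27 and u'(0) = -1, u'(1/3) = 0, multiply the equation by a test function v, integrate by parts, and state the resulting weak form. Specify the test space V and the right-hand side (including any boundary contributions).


V = H^1(0, 1/3) (v unrestricted at boundary; u is determined up to an additive constant); weak form: ∫_0^1/3 u'v' dx = ∫_0^1/3 (-x^2 - 2*x - 71/27) v dx + v(0) for all v ∈ V.

Multiply both sides by a test function v and integrate from 0 to 1/3:
  ∫_0^1/3 −u''(x) v(x) dx = ∫_0^1/3 f(x) v(x) dx.
Integrate the LHS by parts once:
  ∫_0^1/3 −u'' v dx = −[u'(x) v(x)]_0^1/3 + ∫_0^1/3 u'(x) v'(x) dx.
Thus ∫_0^1/3 u'(x) v'(x) dx = ∫_0^1/3 f(x) v(x) dx + [u'(x) v(x)]_0^1/3.
Choose V so that boundary terms are either known or forced to vanish.
u has inhomogeneous Neumann u'(0) = -1, u'(1/3) = 0. [u' v]_0^1/3 = (0)·v(1/3) − (-1)·v(0) = v(0). Take V = H^1(0, 1/3); boundary term becomes part of RHS.
Weak formulation: find u (satisfying any essential BC) such that ∫_0^1/3 u'(x) v'(x) dx = ∫_0^1/3 f v dx + v(0) for all v ∈ V (Neumann data are natural BCs: they enter the RHS as boundary terms).
Substituting f(x) = -x^2 - 2*x - 71/27, the right-hand side is ∫_0^1/3 (-x^2 - 2*x - 71/27) v dx + v(0).
Compatibility check (pure Neumann): taking v ≡ 1 ∈ V gives 0 = ∫_0^1/3 f dx + (0) − (-1), i.e. ∫_0^1/3 f dx must equal u'(0) − u'(1/3) = -1. Indeed ∫_0^1/3 (-x^2 - 2*x - 71/27) dx = -1, so the data are compatible. The solution is then unique only up to an additive constant (fix it e.g. by requiring ∫_0^1/3 u dx = 0).


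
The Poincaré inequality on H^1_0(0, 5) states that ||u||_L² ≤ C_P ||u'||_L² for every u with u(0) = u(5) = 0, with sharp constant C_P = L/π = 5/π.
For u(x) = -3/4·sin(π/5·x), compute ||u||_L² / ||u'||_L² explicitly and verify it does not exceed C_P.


||u||_L² / ||u'||_L² = 5/π = C_P.

u(x) = -3/4·sin(π/5·x), so u'(x) = -3*π*cos(π*x/5)/20.
Writing u(x) = A·sin(kπx/L) with A = -3/4 and k = 1, use ∫_0^L sin²(kπx/L) dx = L/2 and ∫_0^L cos²(kπx/L) dx = L/2.
u² = 9/16·sin²(π/5·x) and (u')² = 9*π^2/400·cos²(π/5·x), and each of sin², cos² integrates to L/2 = 5/2 over (0, 5).
∫_0^5 u² dx = 45/32, so ||u||_L² = 3*sqrt(10)/8.
∫_0^5 (u')² dx = 9*π^2/160, so ||u'||_L² = 3*sqrt(10)*π/40.
Ratio ||u||_L² / ||u'||_L² = 5/π.
Sharp Poincaré constant on H^1_0(0, 5) is C_P = L/π = 5/π, achieved by sin(π/5·x).
This is the k = 1 eigenfunction (up to amplitude), so the ratio equals the sharp Poincaré constant exactly.


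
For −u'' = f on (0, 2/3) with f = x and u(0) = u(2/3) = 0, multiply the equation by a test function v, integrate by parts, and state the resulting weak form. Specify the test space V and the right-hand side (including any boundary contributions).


V = H^1_0(0, 2/3) (so v(0) = v(2/3) = 0); weak form: ∫_0^2/3 u'v' dx = ∫_0^2/3 (x) v dx for all v ∈ V.

Multiply both sides by a test function v and integrate from 0 to 2/3:
  ∫_0^2/3 −u''(x) v(x) dx = ∫_0^2/3 f(x) v(x) dx.
Integrate the LHS by parts once:
  ∫_0^2/3 −u'' v dx = −[u'(x) v(x)]_0^2/3 + ∫_0^2/3 u'(x) v'(x) dx.
Thus ∫_0^2/3 u'(x) v'(x) dx = ∫_0^2/3 f(x) v(x) dx + [u'(x) v(x)]_0^2/3.
Choose V so that boundary terms are either known or forced to vanish.
u is Dirichlet: u(0) = u(2/3) = 0. Let V = H^1_0(0, 2/3); then v(0) = v(2/3) = 0, and [u' v]_0^2/3 = 0.
Weak formulation: find u (satisfying any essential BC) such that ∫_0^2/3 u'(x) v'(x) dx = ∫_0^2/3 f v dx for all v ∈ V.
Substituting f(x) = x, the right-hand side is ∫_0^2/3 (x) v dx.


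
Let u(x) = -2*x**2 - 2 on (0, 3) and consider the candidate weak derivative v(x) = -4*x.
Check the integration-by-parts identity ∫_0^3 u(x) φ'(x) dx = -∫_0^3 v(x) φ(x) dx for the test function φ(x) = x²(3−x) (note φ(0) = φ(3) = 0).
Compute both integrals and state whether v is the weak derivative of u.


LHS = 243/5, RHS = 243/5. Yes, v = u' weakly.

u(x) = -2*x**2 - 2, classical derivative u'(x) = -4*x.
φ(x) = x²(3−x), so φ'(x) = 3*x*(2 - x).
Note φ(0) = φ(3) = 0, so the boundary term u·φ vanishes.
LHS = ∫_0^3 u(x) φ'(x) dx = ∫_0^3 (6*x^4 - 12*x^3 + 6*x^2 - 12*x) dx. Term by term:
  ∫_0^3 6*x^4 dx = 1458/5;  ∫_0^3 -12*x^3 dx = -243;  ∫_0^3 6*x^2 dx = 54;
  ∫_0^3 -12*x dx = -54.
Sum: 1458/5 − 243 + 54 − 54 = 243/5.
So LHS = 243/5.
∫_0^3 v(x) φ(x) dx = ∫_0^3 (4*x^4 - 12*x^3) dx. Term by term:
  ∫_0^3 4*x^4 dx = 972/5;  ∫_0^3 -12*x^3 dx = -243.
Sum: 972/5 − 243 = -243/5.
So RHS = -∫_0^3 v(x) φ(x) dx = 243/5.
LHS = RHS, so the identity holds for this test φ.
Moreover u is smooth here and v(x) = u'(x) = -4*x pointwise, so the identity holds for every test function. Hence v is the weak derivative of u.


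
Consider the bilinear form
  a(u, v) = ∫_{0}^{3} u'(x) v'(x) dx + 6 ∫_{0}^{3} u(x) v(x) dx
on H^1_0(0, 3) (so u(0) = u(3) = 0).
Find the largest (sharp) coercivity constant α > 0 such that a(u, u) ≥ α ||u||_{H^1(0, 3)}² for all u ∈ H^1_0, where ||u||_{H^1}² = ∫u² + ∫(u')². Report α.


α = 1

Coercivity of a(·,·) on H^1_0(0, 3) means a(u, u) ≥ α ||u||_{H^1}² for every u ∈ H^1_0.
The interval has length L = 3, and Poincaré/coercivity depend only on L. Here a(u, u) = ∫(u')² + (6)·∫u².
Here c = 6 ≥ 1, so a(u,u) = ∫(u')² + c∫u² ≥ ∫(u')² + ∫u² = ||u||_{H^1}², i.e. α = 1 works. No larger α is possible: a(u,u) ≥ α||u||_{H^1}² means (1−α)∫(u')² ≥ (α−c)∫u², and for the modes u_n = sin(nπ(x−x₀)/L) (x₀ the left endpoint) one has ∫u_n²/∫(u_n')² = (L/(nπ))² → 0, so a(u_n,u_n)/||u_n||_{H^1}² → 1. Hence the optimal constant is α = 1.
Therefore α = 1.


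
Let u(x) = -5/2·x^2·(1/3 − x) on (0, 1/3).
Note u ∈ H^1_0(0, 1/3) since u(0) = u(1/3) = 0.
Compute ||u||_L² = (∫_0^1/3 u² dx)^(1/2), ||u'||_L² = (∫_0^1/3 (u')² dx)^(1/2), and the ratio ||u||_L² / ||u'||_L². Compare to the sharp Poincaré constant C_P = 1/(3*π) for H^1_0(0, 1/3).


||u||_L² / ||u'||_L² = sqrt(14)/42 < C_P = 1/(3*π).

u(x) = -5/2·x^2·(1/3 − x), so u'(x) = 5*x*(9*x - 2)/6.
u(x) = -5/2·x^2·(1/3 − x) vanishes at x = 0 and x = 1/3, so u ∈ H^1_0(0, 1/3). Differentiate via the product rule and integrate the resulting polynomials term by term.
  ∫_0^1/3 u² dx = ∫_0^1/3 (25*x^6/4 - 25*x^5/6 + 25*x^4/36) dx. Term by term:
    ∫_0^1/3 25*x^6/4 dx = 25/61236;  ∫_0^1/3 -25*x^5/6 dx = -25/26244;  ∫_0^1/3 25*x^4/36 dx = 5/8748.
  Sum: 25/61236 − 25/26244 + 5/8748 = 5/183708.
  ∫_0^1/3 (u')² dx = ∫_0^1/3 (225*x^4/4 - 25*x^3 + 25*x^2/9) dx. Term by term:
    ∫_0^1/3 225*x^4/4 dx = 5/108;  ∫_0^1/3 -25*x^3 dx = -25/324;  ∫_0^1/3 25*x^2/9 dx = 25/729.
  Sum: 5/108 − 25/324 + 25/729 = 5/1458.
∫_0^1/3 u² dx = 5/183708, so ||u||_L² = sqrt(35)/1134.
∫_0^1/3 (u')² dx = 5/1458, so ||u'||_L² = sqrt(10)/54.
Ratio ||u||_L² / ||u'||_L² = sqrt(14)/42.
Sharp Poincaré constant on H^1_0(0, 1/3) is C_P = L/π = 1/(3*π), achieved by sin(3*π·x).
A polynomial bump cannot attain the sharp Poincaré constant (only the first sine eigenfunction does), so the ratio is strictly less than C_P, consistent with ||u||_L² ≤ C_P ||u'||_L².


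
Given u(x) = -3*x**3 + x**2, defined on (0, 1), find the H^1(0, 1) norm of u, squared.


||u||_{H^1}^2 = 947/105

The H^1 norm (squared) on an interval (0, L) is
  ||u||_{H^1}^2 = ∫_0^L u(x)^2 dx + ∫_0^L u'(x)^2 dx.
Compute u'(x) = -9*x**2 + 2*x.
Then u(x)^2 = 9*x**6 - 6*x**5 + x**4 and u'(x)^2 = 81*x**4 - 36*x**3 + 4*x**2.
Integrate each monomial from 0 to 1 using ∫_0^1 c·x^n dx = c·1^(n+1)/(n+1):
  ∫_0^1 u(x)^2 dx = ∫_0^1 (9*x^6 - 6*x^5 + x^4) dx. Term by term:
    ∫_0^1 9*x^6 dx = 9/7;  ∫_0^1 -6*x^5 dx = -1;  ∫_0^1 x^4 dx = 1/5.
  Sum: 9/7 − 1 + 1/5 = 17/35.
  ∫_0^1 u'(x)^2 dx = ∫_0^1 (81*x^4 - 36*x^3 + 4*x^2) dx. Term by term:
    ∫_0^1 81*x^4 dx = 81/5;  ∫_0^1 -36*x^3 dx = -9;  ∫_0^1 4*x^2 dx = 4/3.
  Sum: 81/5 − 9 + 4/3 = 128/15.
Adding: ||u||_{H^1}^2 = 17/35 + 128/15 = 947/105.


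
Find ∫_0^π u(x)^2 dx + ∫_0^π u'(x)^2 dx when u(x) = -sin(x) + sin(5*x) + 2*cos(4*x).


||u||_{H^1(0,π)}^2 = 3808/45 + 48*π

u'(x) = -8*sin(4*x) - cos(x) + 5*cos(5*x).
Expand u² and (u')² and integrate term by term on (0, π), using: for integers n ≥ 1, ∫_0^π sin²(nx) dx = ∫_0^π cos²(nx) dx = π/2; for n ≠ n', ∫_0^π sin(nx)sin(n'x) dx = ∫_0^π cos(nx)cos(n'x) dx = 0; and by product-to-sum, ∫_0^π sin(nx)cos(n'x) dx = ½∫_0^π [sin((n+n')x) + sin((n−n')x)] dx, which is 0 when n+n' is even and 2n/(n²−n'²) when n+n' is odd (it need not vanish on (0, π)).
  u² squared terms: (-1)²·∫sin(x)² dx = 1·π/2 = π/2;  (2)²·∫cos(4x)² dx = 4·π/2 = 2*π;  (1)²·∫sin(5x)² dx = 1·π/2 = π/2.
  u² cross terms: 2·(-1)·(2)·∫sin(x)·cos(4x) dx = -4·(-2/15) = 8/15;  2·(-1)·(1)·∫sin(x)·sin(5x) dx = -2·(0) = 0;  2·(2)·(1)·∫cos(4x)·sin(5x) dx = 4·(10/9) = 40/9.
  So ∫_0^π u² dx = π/2 + 2*π + π/2 + 8/15 + 0 + 40/9 = 224/45 + 3*π.
  (u')² squared terms: (-1)²·∫cos(x)² dx = 1·π/2 = π/2;  (-8)²·∫sin(4x)² dx = 64·π/2 = 32*π;  (5)²·∫cos(5x)² dx = 25·π/2 = 25*π/2.
  (u')² cross terms: 2·(-1)·(-8)·∫cos(x)·sin(4x) dx = 16·(8/15) = 128/15;  2·(-1)·(5)·∫cos(x)·cos(5x) dx = -10·(0) = 0;  2·(-8)·(5)·∫sin(4x)·cos(5x) dx = -80·(-8/9) = 640/9.
  So ∫_0^π (u')² dx = π/2 + 32*π + 25*π/2 + 128/15 + 0 + 640/9 = 3584/45 + 45*π.
||u||_{H^1}^2 = (224/45 + 3*π) + (3584/45 + 45*π) = 3808/45 + 48*π.


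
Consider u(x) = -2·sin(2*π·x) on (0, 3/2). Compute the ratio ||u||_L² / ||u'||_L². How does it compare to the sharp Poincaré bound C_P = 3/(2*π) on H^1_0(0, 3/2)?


||u||_L² / ||u'||_L² = 1/(2*π) < C_P = 3/(2*π).

u(x) = -2·sin(2*π·x), so u'(x) = -4*π*cos(2*π*x).
Writing u(x) = A·sin(kπx/L) with A = -2 and k = 3, use ∫_0^L sin²(kπx/L) dx = L/2 and ∫_0^L cos²(kπx/L) dx = L/2.
u² = 4·sin²(2*π·x) and (u')² = 16*π^2·cos²(2*π·x), and each of sin², cos² integrates to L/2 = 3/4 over (0, 3/2).
∫_0^3/2 u² dx = 3, so ||u||_L² = sqrt(3).
∫_0^3/2 (u')² dx = 12*π^2, so ||u'||_L² = 2*sqrt(3)*π.
Ratio ||u||_L² / ||u'||_L² = 1/(2*π).
Sharp Poincaré constant on H^1_0(0, 3/2) is C_P = L/π = 3/(2*π), achieved by sin(2*π/3·x).
This is the k = 3 harmonic; the ratio L/(kπ) is strictly less than C_P = L/π, consistent with the sharp inequality ||u||_L² ≤ C_P ||u'||_L².


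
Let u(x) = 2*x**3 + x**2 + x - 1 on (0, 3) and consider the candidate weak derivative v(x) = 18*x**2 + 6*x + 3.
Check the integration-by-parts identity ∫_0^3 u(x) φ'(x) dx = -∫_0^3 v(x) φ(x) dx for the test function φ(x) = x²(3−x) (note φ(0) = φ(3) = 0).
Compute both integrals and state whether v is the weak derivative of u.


LHS = -3537/20, RHS = -10611/20. No, v is not the weak derivative of u.

u(x) = 2*x**3 + x**2 + x - 1, classical derivative u'(x) = 6*x**2 + 2*x + 1.
φ(x) = x²(3−x), so φ'(x) = 3*x*(2 - x).
Note φ(0) = φ(3) = 0, so the boundary term u·φ vanishes.
LHS = ∫_0^3 u(x) φ'(x) dx = ∫_0^3 (-6*x^5 + 9*x^4 + 3*x^3 + 9*x^2 - 6*x) dx. Term by term:
  ∫_0^3 -6*x^5 dx = -729;  ∫_0^3 9*x^4 dx = 2187/5;  ∫_0^3 3*x^3 dx = 243/4;
  ∫_0^3 9*x^2 dx = 81;  ∫_0^3 -6*x dx = -27.
Sum: -729 + 2187/5 + 243/4 + 81 − 27 = -3537/20.
So LHS = -3537/20.
∫_0^3 v(x) φ(x) dx = ∫_0^3 (-18*x^5 + 48*x^4 + 15*x^3 + 9*x^2) dx. Term by term:
  ∫_0^3 -18*x^5 dx = -2187;  ∫_0^3 48*x^4 dx = 11664/5;  ∫_0^3 15*x^3 dx = 1215/4;
  ∫_0^3 9*x^2 dx = 81.
Sum: -2187 + 11664/5 + 1215/4 + 81 = 10611/20.
So RHS = -∫_0^3 v(x) φ(x) dx = -10611/20.
LHS − RHS = 3537/10 ≠ 0, so the identity fails.
(For a valid weak derivative the identity must hold for EVERY test function, in particular this one. The failure shows v is NOT the weak derivative of u.)
Correct weak derivative would be u'(x) = 6*x**2 + 2*x + 1.


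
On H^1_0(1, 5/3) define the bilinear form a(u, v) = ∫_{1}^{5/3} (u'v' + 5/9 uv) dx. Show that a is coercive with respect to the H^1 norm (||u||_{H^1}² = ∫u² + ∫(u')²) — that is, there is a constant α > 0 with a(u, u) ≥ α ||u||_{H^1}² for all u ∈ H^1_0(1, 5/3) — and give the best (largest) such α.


α = (20 + 81*π^2)/(9*(4 + 9*π^2))

Coercivity of a(·,·) on H^1_0(1, 5/3) means a(u, u) ≥ α ||u||_{H^1}² for every u ∈ H^1_0.
The interval has length L = 2/3, and Poincaré/coercivity depend only on L. Here a(u, u) = ∫(u')² + (5/9)·∫u².
Here 0 < c = 5/9 < 1. The condition a(u,u) ≥ α||u||_{H^1}² reads (1−α)∫(u')² ≥ (α−c)∫u². Any admissible α is ≤ 1 (rapidly oscillating u have ∫u²/∫(u')² → 0), and α = 1 would force 0 ≥ (1−c)∫u², impossible since c < 1; so 1−α > 0. By the sharp Poincaré inequality on H^1_0 of an interval of length L, ∫(u')² ≥ (π/L)²∫u² with equality for the first sine mode sin(π(x−x₀)/L) (x₀ the left endpoint), so the inequality holds for all u iff (1−α)(π/L)² ≥ α − c, i.e. α ≤ ((π/L)² + c)/((π/L)² + 1) = (1 + c(L/π)²)/(1 + (L/π)²). With (π/L)² = 9*π^2/4 and c = 5/9, the largest admissible constant is α = ((π/L)² + c)/((π/L)² + 1).
Simplifying, α = (20 + 81*π^2)/(9*(4 + 9*π^2)).
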